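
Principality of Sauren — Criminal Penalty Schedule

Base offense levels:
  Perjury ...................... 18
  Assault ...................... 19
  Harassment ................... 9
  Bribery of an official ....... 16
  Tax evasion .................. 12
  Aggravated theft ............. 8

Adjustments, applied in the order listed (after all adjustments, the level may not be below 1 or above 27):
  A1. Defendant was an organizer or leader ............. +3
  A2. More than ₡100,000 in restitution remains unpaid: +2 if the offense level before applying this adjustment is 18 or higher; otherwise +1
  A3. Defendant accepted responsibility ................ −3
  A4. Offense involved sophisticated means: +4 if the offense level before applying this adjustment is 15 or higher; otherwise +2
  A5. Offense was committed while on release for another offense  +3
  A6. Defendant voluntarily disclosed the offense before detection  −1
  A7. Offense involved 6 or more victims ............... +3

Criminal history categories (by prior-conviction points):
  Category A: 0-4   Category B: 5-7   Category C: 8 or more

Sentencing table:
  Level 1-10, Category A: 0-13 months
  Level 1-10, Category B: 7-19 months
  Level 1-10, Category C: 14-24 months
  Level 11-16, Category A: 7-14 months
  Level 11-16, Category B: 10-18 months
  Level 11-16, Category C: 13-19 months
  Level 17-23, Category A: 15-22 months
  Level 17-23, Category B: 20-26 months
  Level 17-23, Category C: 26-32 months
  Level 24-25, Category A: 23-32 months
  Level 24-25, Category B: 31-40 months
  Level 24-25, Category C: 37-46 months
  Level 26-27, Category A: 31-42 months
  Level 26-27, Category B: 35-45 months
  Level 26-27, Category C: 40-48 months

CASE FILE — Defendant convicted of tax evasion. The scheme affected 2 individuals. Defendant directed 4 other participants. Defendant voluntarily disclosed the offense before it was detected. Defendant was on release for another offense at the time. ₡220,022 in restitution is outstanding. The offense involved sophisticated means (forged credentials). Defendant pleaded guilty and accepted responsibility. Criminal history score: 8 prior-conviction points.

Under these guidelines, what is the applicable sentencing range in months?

Base offense level for tax evasion: 12.
A1 applies: 12 + 3 = 15.
A2 applies (level before this adjustment is 15 < 18, so +1): 15 + 1 = 16.
A3 applies: 16 − 3 = 13.
A4 applies (level before this adjustment is 13 < 15, so +2): 13 + 2 = 15.
A5 applies: 15 + 3 = 18.
A6 applies: 18 − 1 = 17.
A7 does not apply.
Final offense level: 17.
Criminal history: 8 prior points → Category C (8+).
Level 17 falls in the 17-23 band.
Grid: Level 17-23 × Category C = 26-32 months.

26-32 months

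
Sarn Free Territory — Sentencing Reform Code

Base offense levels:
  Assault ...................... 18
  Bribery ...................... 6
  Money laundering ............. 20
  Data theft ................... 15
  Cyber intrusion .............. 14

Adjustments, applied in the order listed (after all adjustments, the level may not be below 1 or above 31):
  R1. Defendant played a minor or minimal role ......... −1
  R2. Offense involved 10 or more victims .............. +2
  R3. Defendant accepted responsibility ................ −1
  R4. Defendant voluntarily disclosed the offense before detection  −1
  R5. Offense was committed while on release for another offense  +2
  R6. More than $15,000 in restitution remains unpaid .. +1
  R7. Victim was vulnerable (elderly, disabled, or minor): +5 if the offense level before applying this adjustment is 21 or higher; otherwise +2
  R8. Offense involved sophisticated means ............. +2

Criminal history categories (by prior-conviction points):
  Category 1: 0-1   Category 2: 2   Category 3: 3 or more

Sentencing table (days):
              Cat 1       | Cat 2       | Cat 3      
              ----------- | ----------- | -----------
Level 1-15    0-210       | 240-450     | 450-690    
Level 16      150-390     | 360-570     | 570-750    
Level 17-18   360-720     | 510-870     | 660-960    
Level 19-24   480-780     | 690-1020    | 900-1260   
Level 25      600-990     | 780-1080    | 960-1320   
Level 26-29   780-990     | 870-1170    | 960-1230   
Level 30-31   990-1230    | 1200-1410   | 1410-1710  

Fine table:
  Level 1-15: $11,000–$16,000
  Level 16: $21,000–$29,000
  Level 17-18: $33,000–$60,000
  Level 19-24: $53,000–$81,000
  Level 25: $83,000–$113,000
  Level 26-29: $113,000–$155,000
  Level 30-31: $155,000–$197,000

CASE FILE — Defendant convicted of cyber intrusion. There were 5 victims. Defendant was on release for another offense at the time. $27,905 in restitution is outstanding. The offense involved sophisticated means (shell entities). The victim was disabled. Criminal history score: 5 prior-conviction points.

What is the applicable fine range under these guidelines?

$53,000–$81,000

Base offense level for cyber intrusion: 14.
R5 applies: 14 + 2 = 16.
R6 applies: 16 + 1 = 17.
R7 applies (level before this adjustment is 17 < 21, so +2): 17 + 2 = 19.
R8 applies: 19 + 2 = 21.
Final offense level: 21.
Level 21 falls in the 19-24 band.
Fine table: Level 19-24 → $53,000–$81,000.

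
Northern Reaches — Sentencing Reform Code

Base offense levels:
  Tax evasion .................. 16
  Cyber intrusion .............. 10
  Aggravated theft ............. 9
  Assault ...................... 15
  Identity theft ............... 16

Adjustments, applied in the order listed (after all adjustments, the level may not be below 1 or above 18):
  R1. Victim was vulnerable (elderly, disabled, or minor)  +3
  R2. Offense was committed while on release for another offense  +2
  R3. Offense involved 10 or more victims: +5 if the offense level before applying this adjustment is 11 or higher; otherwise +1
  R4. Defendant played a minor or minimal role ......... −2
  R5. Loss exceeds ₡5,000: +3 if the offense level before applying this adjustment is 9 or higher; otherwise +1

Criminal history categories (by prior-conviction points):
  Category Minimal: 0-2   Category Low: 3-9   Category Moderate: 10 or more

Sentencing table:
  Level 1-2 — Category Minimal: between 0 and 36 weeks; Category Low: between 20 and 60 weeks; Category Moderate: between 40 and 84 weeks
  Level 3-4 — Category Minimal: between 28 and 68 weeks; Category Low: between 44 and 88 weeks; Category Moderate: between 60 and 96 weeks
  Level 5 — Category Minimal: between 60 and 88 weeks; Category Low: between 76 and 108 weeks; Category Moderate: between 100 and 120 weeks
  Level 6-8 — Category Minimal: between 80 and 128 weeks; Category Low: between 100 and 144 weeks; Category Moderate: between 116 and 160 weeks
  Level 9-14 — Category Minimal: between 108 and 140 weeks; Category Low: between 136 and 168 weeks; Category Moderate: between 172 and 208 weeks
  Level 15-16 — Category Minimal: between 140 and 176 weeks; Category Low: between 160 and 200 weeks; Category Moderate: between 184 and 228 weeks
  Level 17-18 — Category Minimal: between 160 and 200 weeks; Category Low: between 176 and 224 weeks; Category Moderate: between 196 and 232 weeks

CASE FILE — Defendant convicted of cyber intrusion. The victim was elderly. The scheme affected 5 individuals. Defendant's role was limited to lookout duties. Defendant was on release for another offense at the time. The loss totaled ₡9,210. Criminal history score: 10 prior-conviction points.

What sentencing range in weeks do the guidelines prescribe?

184-228 weeks

Base offense level for cyber intrusion: 10.
R1 applies: 10 + 3 = 13.
R2 applies: 13 + 2 = 15.
R3 does not apply.
R4 applies: 15 − 2 = 13.
R5 applies (level before this adjustment is 13 ≥ 9, so +3): 13 + 3 = 16.
Final offense level: 16.
Criminal history: 10 prior points → Category Moderate (10+).
Level 16 falls in the 15-16 band.
Grid: Level 15-16 × Category Moderate = 184-228 weeks.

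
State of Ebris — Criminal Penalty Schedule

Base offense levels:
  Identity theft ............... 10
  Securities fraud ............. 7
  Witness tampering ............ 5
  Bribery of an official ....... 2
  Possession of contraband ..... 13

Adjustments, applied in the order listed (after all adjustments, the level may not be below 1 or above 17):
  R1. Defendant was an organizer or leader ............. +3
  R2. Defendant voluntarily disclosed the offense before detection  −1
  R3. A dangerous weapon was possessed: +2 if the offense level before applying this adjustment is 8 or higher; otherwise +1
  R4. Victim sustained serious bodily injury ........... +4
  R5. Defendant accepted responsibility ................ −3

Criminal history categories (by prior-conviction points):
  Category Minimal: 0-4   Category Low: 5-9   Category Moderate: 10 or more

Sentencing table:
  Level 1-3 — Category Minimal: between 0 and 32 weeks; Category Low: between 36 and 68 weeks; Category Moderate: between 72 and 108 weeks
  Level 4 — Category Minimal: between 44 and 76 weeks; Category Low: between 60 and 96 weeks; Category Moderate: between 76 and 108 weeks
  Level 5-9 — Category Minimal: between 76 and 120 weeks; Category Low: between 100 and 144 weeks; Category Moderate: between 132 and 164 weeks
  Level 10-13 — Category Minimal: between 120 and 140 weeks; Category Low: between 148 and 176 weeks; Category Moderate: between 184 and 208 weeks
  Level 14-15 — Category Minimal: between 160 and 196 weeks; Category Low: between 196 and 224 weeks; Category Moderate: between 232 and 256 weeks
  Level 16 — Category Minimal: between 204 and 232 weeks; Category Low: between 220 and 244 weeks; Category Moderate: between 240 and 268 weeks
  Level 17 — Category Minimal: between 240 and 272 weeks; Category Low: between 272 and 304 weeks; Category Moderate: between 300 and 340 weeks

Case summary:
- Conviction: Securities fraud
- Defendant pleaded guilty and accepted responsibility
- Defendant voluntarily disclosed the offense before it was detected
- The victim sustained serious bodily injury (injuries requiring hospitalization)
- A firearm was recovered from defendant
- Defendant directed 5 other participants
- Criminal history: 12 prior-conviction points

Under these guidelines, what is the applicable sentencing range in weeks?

Base offense level for securities fraud: 7.
R1 applies: 7 + 3 = 10.
R2 applies: 10 − 1 = 9.
R3 applies (level before this adjustment is 9 ≥ 8, so +2): 9 + 2 = 11.
R4 applies: 11 + 4 = 15.
R5 applies: 15 − 3 = 12.
Final offense level: 12.
Criminal history: 12 prior points → Category Moderate (10+).
Level 12 falls in the 10-13 band.
Grid: Level 10-13 × Category Moderate = 184-208 weeks.

184-208 weeks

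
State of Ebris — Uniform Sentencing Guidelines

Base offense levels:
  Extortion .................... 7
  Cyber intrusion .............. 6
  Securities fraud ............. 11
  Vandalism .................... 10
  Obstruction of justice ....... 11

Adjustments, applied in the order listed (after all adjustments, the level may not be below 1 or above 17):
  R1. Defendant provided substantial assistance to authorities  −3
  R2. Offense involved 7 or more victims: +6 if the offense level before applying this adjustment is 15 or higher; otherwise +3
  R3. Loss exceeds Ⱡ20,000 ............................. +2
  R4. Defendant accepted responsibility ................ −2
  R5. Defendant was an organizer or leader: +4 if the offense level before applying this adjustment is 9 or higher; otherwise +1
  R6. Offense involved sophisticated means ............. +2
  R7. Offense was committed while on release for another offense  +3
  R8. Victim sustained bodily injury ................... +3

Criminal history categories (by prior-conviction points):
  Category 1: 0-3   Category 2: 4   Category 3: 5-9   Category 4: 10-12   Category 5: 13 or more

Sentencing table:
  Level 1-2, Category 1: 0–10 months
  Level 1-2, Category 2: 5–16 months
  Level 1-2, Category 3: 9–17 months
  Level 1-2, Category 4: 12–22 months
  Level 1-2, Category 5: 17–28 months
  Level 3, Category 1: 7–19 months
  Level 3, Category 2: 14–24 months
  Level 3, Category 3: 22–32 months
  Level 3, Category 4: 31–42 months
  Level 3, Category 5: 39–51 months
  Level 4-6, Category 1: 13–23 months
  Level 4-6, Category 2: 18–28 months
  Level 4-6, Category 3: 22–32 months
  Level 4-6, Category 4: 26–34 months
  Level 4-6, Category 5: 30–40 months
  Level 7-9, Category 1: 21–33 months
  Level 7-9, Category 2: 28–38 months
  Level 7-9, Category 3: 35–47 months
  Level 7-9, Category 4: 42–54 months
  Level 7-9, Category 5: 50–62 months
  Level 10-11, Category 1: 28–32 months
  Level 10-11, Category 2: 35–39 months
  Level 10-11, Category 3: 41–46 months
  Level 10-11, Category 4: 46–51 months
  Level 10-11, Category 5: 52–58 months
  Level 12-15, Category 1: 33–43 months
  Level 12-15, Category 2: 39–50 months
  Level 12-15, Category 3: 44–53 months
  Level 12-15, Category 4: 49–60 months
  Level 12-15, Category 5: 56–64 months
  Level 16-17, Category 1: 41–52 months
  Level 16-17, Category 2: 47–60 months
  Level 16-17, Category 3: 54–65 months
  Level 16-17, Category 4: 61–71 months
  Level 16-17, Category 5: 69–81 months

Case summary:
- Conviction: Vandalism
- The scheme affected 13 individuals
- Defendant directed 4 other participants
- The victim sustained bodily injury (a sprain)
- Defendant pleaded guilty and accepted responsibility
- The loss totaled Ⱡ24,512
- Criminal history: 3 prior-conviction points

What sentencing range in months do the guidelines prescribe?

Base offense level for vandalism: 10.
R1 does not apply.
R2 applies (level before this adjustment is 10 < 15, so +3): 10 + 3 = 13.
R3 applies: 13 + 2 = 15.
R4 applies: 15 − 2 = 13.
R5 applies (level before this adjustment is 13 ≥ 9, so +4): 13 + 4 = 17.
R6 does not apply.
R7 does not apply.
R8 applies: 17 + 3 = 20.
Level 20 exceeds the maximum of 17; capped at 17.
Final offense level: 17.
Criminal history: 3 prior points → Category 1 (0-3).
Level 17 falls in the 16-17 band.
Grid: Level 16-17 × Category 1 = 41-52 months.

41-52 months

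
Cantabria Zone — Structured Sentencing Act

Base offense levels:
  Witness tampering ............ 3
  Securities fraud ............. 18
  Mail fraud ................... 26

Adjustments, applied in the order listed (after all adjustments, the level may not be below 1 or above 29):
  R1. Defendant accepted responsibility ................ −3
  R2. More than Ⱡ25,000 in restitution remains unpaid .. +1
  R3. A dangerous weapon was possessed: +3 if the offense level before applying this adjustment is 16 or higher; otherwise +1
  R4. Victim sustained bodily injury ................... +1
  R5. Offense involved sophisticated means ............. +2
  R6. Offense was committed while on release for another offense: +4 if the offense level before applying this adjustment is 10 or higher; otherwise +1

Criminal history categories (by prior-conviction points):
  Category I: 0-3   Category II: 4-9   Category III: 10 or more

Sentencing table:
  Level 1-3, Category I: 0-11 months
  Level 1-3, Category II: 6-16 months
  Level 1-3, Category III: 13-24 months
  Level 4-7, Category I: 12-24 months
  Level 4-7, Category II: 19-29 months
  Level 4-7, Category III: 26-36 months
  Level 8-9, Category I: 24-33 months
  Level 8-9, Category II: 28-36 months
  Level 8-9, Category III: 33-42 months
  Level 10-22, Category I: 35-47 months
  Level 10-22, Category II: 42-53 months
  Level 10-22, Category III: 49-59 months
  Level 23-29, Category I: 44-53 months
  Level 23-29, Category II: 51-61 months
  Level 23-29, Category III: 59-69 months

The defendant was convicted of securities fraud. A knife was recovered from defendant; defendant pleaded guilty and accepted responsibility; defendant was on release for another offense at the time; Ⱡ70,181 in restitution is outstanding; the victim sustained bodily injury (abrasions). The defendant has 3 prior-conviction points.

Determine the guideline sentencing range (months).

Base offense level for securities fraud: 18.
R1 applies: 18 − 3 = 15.
R2 applies: 15 + 1 = 16.
R3 applies (level before this adjustment is 16 ≥ 16, so +3): 16 + 3 = 19.
R4 applies: 19 + 1 = 20.
R5 does not apply.
R6 applies (level before this adjustment is 20 ≥ 10, so +4): 20 + 4 = 24.
Final offense level: 24.
Criminal history: 3 prior points → Category I (0-3).
Level 24 falls in the 23-29 band.
Grid: Level 23-29 × Category I = 44-53 months.

44-53 months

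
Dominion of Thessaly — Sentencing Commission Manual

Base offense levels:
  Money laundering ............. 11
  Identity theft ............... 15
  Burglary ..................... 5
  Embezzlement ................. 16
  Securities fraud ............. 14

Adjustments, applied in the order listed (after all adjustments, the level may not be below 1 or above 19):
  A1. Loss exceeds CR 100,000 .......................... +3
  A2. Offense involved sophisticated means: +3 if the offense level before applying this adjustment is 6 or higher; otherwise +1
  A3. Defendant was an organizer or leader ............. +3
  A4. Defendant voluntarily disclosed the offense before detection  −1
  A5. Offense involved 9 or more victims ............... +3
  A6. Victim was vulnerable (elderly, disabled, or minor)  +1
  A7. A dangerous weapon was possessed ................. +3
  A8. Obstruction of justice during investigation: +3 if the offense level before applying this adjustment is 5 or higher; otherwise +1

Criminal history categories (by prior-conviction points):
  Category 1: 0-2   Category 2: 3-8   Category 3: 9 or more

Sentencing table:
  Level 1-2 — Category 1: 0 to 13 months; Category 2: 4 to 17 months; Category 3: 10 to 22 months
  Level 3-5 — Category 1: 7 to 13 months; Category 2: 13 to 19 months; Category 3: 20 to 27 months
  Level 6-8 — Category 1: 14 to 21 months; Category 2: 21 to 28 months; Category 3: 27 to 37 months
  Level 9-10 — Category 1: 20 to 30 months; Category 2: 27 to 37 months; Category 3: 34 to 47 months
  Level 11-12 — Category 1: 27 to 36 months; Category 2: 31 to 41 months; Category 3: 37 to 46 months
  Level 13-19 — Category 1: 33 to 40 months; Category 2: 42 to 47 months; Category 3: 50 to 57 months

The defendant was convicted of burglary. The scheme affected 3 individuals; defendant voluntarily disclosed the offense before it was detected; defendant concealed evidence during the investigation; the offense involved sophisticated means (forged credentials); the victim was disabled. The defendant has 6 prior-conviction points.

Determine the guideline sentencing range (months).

Base offense level for burglary: 5.
A2 applies (level before this adjustment is 5 < 6, so +1): 5 + 1 = 6.
A3 does not apply.
A4 applies: 6 − 1 = 5.
A6 applies: 5 + 1 = 6.
A7 does not apply.
A8 applies (level before this adjustment is 6 ≥ 5, so +3): 6 + 3 = 9.
Final offense level: 9.
Criminal history: 6 prior points → Category 2 (3-8).
Level 9 falls in the 9-10 band.
Grid: Level 9-10 × Category 2 = 27-37 months.

27-37 months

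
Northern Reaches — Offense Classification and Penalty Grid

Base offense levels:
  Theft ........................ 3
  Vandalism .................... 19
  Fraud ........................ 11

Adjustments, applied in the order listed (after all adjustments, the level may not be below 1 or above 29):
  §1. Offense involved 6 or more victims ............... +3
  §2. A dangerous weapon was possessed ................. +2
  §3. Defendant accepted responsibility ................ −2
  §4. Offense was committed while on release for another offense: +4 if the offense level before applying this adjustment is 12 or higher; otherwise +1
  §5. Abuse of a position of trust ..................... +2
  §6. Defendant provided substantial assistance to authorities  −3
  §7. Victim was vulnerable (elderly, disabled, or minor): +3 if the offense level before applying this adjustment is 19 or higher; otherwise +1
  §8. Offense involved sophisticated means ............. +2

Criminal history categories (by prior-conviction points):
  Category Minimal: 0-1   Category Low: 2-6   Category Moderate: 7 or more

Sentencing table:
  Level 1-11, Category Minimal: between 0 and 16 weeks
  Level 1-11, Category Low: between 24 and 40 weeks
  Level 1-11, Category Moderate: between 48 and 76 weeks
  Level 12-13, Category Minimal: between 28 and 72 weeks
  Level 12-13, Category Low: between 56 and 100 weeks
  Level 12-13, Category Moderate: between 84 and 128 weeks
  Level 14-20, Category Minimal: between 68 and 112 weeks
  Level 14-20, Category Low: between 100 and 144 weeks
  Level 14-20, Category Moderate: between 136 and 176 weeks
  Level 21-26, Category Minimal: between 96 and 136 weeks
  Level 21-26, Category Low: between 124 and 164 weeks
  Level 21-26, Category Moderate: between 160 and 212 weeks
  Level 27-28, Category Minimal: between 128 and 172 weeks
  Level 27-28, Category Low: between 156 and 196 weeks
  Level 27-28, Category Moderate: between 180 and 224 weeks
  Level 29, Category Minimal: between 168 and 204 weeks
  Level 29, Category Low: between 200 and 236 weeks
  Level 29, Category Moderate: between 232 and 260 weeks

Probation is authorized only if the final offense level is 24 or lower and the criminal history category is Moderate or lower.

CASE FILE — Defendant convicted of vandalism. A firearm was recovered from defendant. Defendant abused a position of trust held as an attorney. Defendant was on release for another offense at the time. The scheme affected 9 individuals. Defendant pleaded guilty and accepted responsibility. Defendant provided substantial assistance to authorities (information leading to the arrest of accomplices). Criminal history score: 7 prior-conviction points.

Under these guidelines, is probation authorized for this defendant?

Base offense level for vandalism: 19.
§1 applies: 19 + 3 = 22.
§2 applies: 22 + 2 = 24.
§3 applies: 24 − 2 = 22.
§4 applies (level before this adjustment is 22 ≥ 12, so +4): 22 + 4 = 26.
§5 applies: 26 + 2 = 28.
§6 applies: 28 − 3 = 25.
§7 does not apply.
§8 does not apply.
Final offense level: 25.
Criminal history: 7 prior points → Category Moderate (7+).
Level 25 falls in the 21-26 band.
Grid: Level 21-26 × Category Moderate = 160-212 weeks.
Probation check: level 25 > 24 and category Moderate ≤ Moderate → not eligible.

No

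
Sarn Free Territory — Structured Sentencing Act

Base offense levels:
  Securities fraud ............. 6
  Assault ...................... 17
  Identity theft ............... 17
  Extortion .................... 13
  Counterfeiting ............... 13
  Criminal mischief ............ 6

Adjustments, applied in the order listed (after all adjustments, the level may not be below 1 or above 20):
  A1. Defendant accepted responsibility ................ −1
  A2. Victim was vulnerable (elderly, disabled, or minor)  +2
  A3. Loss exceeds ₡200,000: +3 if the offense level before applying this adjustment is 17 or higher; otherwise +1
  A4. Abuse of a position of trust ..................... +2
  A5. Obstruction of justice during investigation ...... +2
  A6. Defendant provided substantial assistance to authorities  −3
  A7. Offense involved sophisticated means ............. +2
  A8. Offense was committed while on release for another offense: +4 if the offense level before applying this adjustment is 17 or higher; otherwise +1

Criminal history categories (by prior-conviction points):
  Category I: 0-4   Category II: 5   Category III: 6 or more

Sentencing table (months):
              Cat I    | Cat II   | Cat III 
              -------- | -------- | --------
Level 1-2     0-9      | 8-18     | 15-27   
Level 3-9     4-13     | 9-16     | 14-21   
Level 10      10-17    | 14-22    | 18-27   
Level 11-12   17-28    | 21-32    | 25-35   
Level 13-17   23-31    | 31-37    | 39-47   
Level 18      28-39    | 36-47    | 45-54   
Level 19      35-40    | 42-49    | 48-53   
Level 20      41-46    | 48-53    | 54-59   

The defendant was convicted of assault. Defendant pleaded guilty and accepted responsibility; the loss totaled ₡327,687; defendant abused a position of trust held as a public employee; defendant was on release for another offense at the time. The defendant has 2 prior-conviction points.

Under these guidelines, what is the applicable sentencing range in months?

Base offense level for assault: 17.
A1 applies: 17 − 1 = 16.
A3 applies (level before this adjustment is 16 < 17, so +1): 16 + 1 = 17.
A4 applies: 17 + 2 = 19.
A5 does not apply.
A6 does not apply.
A8 applies (level before this adjustment is 19 ≥ 17, so +4): 19 + 4 = 23.
Level 23 exceeds the maximum of 20; capped at 20.
Final offense level: 20.
Criminal history: 2 prior points → Category I (0-4).
Level 20 falls in the 20 band.
Grid: Level 20 × Category I = 41-46 months.

41-46 months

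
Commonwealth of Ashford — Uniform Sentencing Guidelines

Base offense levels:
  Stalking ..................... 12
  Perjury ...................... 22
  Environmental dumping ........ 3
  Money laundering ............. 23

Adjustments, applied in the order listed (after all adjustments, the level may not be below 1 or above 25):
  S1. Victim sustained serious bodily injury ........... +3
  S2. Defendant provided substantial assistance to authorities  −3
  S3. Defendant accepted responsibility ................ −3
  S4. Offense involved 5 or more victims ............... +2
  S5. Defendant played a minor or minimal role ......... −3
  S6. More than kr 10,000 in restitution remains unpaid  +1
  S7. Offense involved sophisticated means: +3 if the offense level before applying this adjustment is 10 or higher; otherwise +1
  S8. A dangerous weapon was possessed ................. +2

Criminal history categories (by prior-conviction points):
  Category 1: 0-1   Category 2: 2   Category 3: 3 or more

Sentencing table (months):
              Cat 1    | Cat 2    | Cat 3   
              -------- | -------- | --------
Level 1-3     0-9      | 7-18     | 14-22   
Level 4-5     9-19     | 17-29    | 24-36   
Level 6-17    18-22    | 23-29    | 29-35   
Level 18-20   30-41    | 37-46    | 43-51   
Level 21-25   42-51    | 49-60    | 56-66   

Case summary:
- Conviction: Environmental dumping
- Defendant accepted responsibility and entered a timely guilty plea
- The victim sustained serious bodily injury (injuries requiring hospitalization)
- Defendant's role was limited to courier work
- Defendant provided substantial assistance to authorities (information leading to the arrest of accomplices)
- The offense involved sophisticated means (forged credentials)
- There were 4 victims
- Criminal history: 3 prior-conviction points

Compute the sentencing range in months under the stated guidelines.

Base offense level for environmental dumping: 3.
S1 applies: 3 + 3 = 6.
S2 applies: 6 − 3 = 3.
S3 applies: 3 − 3 = 0.
S4 does not apply.
S5 applies: 0 − 3 = -3.
S6 does not apply.
S7 applies (level before this adjustment is -3 < 10, so +1): -3 + 1 = -2.
S8 does not apply.
Level -2 is below the minimum of 1; floored at 1.
Final offense level: 1.
Criminal history: 3 prior points → Category 3 (3+).
Level 1 falls in the 1-3 band.
Grid: Level 1-3 × Category 3 = 14-22 months.

14-22 months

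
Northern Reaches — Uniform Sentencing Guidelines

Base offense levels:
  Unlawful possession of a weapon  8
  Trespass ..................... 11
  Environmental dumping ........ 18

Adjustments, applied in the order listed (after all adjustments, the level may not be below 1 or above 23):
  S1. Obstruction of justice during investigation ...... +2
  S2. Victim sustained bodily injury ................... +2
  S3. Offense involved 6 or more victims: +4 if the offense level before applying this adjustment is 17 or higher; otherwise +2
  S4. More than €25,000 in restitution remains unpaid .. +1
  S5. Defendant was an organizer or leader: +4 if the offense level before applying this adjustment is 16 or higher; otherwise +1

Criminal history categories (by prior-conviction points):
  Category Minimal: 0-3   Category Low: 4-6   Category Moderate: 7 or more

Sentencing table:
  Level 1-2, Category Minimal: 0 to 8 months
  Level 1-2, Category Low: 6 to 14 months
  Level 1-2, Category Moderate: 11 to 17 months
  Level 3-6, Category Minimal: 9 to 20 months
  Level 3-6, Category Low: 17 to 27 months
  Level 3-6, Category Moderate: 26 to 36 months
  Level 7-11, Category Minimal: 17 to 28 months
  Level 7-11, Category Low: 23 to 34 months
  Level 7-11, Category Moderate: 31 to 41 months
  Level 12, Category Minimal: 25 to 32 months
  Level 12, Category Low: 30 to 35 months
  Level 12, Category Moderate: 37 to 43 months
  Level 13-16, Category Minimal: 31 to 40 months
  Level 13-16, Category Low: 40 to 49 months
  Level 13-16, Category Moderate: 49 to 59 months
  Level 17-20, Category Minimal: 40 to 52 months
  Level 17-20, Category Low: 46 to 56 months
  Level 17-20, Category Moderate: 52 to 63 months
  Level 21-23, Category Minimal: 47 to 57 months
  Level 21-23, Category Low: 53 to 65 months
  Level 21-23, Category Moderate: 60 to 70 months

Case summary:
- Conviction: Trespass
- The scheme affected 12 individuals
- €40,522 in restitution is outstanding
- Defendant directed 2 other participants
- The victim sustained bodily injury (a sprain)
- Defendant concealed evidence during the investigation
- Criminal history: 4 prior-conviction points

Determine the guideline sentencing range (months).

53-65 months

Base offense level for trespass: 11.
S1 applies: 11 + 2 = 13.
S2 applies: 13 + 2 = 15.
S3 applies (level before this adjustment is 15 < 17, so +2): 15 + 2 = 17.
S4 applies: 17 + 1 = 18.
S5 applies (level before this adjustment is 18 ≥ 16, so +4): 18 + 4 = 22.
Final offense level: 22.
Criminal history: 4 prior points → Category Low (4-6).
Level 22 falls in the 21-23 band.
Grid: Level 21-23 × Category Low = 53-65 months.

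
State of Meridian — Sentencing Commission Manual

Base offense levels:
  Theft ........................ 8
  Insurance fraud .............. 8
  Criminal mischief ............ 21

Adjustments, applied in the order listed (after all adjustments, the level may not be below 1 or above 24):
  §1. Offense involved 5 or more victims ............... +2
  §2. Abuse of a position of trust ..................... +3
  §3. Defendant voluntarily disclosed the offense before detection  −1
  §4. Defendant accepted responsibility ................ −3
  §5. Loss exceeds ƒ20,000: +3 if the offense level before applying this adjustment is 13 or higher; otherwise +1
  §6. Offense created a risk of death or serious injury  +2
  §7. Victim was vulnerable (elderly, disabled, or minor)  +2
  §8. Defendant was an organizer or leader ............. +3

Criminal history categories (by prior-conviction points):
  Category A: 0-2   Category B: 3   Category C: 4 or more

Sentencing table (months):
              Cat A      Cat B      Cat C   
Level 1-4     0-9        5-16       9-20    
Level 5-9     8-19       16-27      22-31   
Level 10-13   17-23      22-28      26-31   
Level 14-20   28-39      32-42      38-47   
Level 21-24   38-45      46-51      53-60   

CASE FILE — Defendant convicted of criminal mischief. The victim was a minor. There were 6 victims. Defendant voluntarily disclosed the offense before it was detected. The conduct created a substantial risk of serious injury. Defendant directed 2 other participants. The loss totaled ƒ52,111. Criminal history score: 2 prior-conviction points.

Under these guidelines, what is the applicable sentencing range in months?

Base offense level for criminal mischief: 21.
§1 applies: 21 + 2 = 23.
§3 applies: 23 − 1 = 22.
§4 does not apply.
§5 applies (level before this adjustment is 22 ≥ 13, so +3): 22 + 3 = 25.
§6 applies: 25 + 2 = 27.
§7 applies: 27 + 2 = 29.
§8 applies: 29 + 3 = 32.
Level 32 exceeds the maximum of 24; capped at 24.
Final offense level: 24.
Criminal history: 2 prior points → Category A (0-2).
Level 24 falls in the 21-24 band.
Grid: Level 21-24 × Category A = 38-45 months.

38-45 months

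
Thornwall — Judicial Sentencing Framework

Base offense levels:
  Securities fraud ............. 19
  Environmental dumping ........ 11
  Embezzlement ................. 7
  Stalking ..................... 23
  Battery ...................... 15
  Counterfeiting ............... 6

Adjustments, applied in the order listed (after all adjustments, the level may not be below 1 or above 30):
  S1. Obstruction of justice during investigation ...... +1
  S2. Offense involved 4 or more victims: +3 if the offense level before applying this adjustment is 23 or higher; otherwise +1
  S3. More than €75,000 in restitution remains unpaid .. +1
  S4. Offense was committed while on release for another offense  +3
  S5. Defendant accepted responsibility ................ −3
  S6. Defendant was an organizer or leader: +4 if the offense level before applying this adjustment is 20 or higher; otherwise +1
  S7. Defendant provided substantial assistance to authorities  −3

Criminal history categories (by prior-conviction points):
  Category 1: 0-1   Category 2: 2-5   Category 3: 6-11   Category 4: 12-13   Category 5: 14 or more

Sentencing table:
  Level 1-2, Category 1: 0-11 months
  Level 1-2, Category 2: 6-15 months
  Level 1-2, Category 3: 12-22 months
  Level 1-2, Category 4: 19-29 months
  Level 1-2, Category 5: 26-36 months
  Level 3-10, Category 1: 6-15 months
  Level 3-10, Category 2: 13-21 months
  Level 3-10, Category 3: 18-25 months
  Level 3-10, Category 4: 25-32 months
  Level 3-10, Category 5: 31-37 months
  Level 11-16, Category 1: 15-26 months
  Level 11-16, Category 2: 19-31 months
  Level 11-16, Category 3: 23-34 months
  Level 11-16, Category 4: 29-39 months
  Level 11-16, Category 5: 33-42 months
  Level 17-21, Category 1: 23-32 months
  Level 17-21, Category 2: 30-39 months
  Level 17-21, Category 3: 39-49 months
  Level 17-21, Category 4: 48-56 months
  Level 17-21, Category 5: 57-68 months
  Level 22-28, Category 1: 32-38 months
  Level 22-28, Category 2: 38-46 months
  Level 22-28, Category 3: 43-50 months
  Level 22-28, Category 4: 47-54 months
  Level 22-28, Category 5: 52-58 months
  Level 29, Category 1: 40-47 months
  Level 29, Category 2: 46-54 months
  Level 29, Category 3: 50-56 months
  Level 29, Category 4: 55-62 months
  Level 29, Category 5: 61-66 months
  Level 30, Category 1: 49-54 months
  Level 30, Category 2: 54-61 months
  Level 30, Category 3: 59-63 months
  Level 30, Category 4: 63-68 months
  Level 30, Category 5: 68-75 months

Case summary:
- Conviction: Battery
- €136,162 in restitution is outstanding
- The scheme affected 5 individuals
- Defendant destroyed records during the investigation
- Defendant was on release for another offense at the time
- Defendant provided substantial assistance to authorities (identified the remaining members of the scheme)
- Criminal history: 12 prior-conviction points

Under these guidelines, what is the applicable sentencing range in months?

Base offense level for battery: 15.
S1 applies: 15 + 1 = 16.
S2 applies (level before this adjustment is 16 < 23, so +1): 16 + 1 = 17.
S3 applies: 17 + 1 = 18.
S4 applies: 18 + 3 = 21.
S5 does not apply.
S6 does not apply.
S7 applies: 21 − 3 = 18.
Final offense level: 18.
Criminal history: 12 prior points → Category 4 (12-13).
Level 18 falls in the 17-21 band.
Grid: Level 17-21 × Category 4 = 48-56 months.

48-56 months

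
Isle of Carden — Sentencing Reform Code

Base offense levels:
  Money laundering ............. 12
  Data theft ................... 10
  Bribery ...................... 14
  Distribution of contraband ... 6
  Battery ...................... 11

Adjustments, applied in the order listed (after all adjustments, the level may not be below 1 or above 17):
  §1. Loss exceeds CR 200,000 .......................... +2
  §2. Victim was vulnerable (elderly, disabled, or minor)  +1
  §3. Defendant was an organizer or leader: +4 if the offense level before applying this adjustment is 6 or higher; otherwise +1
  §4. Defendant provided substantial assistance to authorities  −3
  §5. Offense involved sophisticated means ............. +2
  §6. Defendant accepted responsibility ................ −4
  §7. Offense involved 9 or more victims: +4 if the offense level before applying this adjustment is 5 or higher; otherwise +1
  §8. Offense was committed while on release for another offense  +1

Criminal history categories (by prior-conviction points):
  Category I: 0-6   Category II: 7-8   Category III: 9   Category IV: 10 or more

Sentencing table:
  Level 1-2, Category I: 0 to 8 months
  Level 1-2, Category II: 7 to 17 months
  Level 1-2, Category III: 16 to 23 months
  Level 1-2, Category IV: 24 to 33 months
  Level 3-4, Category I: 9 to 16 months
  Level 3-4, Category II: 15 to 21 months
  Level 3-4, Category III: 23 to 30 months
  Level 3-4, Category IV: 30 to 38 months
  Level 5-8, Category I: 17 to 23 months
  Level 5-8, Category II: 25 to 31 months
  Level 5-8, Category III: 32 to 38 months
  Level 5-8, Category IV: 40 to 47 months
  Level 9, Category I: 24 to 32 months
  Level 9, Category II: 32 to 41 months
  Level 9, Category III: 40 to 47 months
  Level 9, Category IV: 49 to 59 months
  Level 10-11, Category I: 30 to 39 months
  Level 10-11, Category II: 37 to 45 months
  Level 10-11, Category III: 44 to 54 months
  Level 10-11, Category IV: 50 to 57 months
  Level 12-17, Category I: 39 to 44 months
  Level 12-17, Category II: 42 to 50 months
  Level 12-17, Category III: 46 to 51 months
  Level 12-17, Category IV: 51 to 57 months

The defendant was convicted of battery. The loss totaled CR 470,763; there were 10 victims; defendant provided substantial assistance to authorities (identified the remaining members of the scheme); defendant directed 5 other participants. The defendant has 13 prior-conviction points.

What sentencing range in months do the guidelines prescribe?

51-57 months

Base offense level for battery: 11.
§1 applies: 11 + 2 = 13.
§3 applies (level before this adjustment is 13 ≥ 6, so +4): 13 + 4 = 17.
§4 applies: 17 − 3 = 14.
§6 does not apply.
§7 applies (level before this adjustment is 14 ≥ 5, so +4): 14 + 4 = 18.
Level 18 exceeds the maximum of 17; capped at 17.
Final offense level: 17.
Criminal history: 13 prior points → Category IV (10+).
Level 17 falls in the 12-17 band.
Grid: Level 12-17 × Category IV = 51-57 months.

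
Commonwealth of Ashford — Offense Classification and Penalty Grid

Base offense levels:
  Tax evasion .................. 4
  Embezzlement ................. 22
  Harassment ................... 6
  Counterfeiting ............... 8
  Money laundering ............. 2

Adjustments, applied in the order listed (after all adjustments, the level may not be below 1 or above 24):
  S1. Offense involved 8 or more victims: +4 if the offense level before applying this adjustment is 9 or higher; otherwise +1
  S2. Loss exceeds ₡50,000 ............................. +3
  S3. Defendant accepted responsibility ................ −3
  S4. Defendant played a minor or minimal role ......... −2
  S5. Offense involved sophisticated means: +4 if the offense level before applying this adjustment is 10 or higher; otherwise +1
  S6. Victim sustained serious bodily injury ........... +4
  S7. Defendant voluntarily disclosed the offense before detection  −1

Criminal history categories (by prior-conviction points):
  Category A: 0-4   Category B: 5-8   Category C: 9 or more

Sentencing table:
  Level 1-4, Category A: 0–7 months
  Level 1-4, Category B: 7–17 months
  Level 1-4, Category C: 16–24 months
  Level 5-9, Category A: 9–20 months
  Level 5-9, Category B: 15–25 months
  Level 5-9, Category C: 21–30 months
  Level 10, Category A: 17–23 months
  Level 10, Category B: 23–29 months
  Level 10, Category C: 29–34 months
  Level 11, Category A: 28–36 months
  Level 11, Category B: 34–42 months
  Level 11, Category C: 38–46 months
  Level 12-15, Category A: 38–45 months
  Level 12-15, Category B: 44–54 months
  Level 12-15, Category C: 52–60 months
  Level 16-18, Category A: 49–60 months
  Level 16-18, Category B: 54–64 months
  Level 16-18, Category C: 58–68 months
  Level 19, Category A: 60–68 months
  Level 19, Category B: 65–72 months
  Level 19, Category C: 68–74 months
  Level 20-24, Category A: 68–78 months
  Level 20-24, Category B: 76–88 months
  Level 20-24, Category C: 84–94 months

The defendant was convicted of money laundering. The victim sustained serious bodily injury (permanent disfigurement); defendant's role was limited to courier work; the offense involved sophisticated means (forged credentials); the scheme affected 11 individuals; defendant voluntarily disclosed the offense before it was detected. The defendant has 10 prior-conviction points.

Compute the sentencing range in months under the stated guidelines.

Base offense level for money laundering: 2.
S1 applies (level before this adjustment is 2 < 9, so +1): 2 + 1 = 3.
S4 applies: 3 − 2 = 1.
S5 applies (level before this adjustment is 1 < 10, so +1): 1 + 1 = 2.
S6 applies: 2 + 4 = 6.
S7 applies: 6 − 1 = 5.
Final offense level: 5.
Criminal history: 10 prior points → Category C (9+).
Level 5 falls in the 5-9 band.
Grid: Level 5-9 × Category C = 21-30 months.

21-30 months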